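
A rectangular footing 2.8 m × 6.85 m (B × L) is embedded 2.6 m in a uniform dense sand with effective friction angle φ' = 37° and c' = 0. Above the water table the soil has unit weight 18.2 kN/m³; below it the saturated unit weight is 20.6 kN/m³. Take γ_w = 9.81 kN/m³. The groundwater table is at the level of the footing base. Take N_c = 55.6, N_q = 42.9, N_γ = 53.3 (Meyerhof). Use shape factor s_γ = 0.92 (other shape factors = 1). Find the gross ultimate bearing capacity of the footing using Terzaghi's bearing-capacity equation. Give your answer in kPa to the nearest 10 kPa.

q_ult ≈ 2770 kPa

Overburden at base level: q = 18.2 × 2.6 = 47.32 kPa.
Below the base the soil is submerged, so the ½γBN_γ term uses γ' = 20.6 − 9.81 = 10.79 kN/m³.
Surcharge term q·N_q = 47.32 × 42.9 = 2030 kPa; self-weight term 0.5·γ·B·N_γ·s_γ = 0.5 × 10.79 × 2.8 × 53.3 × 0.92 = 740.74 kPa.
q_ult = 2030 + 740.74 = 2770.8 kPa.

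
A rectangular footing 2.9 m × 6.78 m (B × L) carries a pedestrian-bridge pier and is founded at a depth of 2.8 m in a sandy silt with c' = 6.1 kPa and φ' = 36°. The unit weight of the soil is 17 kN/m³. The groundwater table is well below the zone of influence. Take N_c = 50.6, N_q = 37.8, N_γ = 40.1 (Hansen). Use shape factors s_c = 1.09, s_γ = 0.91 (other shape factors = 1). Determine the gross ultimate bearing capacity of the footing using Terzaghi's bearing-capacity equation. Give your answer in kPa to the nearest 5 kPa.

q_ult ≈ 3035 kPa

Overburden at base level: q = 17 × 2.8 = 47.6 kPa.
Cohesion term c·N_c·s_c = 6.1 × 50.6 × 1.09 = 336.44 kPa; surcharge term q·N_q = 47.6 × 37.8 = 1799.3 kPa; self-weight term 0.5·γ·B·N_γ·s_γ = 0.5 × 17 × 2.9 × 40.1 × 0.91 = 899.5 kPa.
q_ult = 336.44 + 1799.3 + 899.5 = 3035.2 kPa.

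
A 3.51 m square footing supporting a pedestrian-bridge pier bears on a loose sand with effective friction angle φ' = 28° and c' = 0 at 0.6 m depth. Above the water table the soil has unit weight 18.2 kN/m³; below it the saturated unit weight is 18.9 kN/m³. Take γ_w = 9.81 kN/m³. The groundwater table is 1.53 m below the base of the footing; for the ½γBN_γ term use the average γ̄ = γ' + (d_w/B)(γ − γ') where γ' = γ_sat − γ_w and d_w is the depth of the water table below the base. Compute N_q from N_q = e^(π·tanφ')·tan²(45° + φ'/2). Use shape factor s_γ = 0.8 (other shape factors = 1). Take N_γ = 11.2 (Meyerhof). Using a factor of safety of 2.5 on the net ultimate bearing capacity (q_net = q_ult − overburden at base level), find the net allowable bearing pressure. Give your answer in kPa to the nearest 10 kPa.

N_q = e^(π·tan28°)·tan²(59°) = 14.72.
Overburden at base level: q = 18.2 × 0.6 = 10.92 kPa.
The water table is 1.53 m below the base (< B = 3.51 m), so the ½γBN_γ term uses γ̄ = γ' + (d_w/B)(γ − γ') = 9.09 + (1.53/3.51)(18.2 − 9.09) = 13.061 kN/m³.
Surcharge term q·N_q = 10.92 × 14.72 = 160.74 kPa; self-weight term 0.5·γ·B·N_γ·s_γ = 0.5 × 13.061 × 3.51 × 11.2 × 0.8 = 205.38 kPa.
q_ult = 160.74 + 205.38 = 366.12 kPa.
q_net = 366.12 − 10.92 = 355.2 kPa.
q_all(net) = 355.2 / 2.5 = 142.08 kPa.

q_all(net) ≈ 140 kPa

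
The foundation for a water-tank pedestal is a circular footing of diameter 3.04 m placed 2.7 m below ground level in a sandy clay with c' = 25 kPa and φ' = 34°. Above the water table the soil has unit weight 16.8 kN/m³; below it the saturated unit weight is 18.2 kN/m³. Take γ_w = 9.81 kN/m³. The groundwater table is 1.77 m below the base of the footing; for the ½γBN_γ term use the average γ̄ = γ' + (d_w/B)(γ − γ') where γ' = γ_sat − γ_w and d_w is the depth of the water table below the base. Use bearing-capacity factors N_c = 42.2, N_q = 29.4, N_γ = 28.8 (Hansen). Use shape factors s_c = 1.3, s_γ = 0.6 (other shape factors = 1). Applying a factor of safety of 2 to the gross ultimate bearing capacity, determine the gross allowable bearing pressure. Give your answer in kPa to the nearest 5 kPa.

q_all ≈ 1525 kPa

Effective surcharge at the founding depth q = γ·D_f = 16.8 × 2.7 = 45.36 kPa.
With d_w = 1.77 m < B, γ̄ = 8.39 + (1.77/3.04) × (16.8 − 8.39) = 13.287 kN/m³.
q_ult = c·N_c·s_c + q·N_q + 0.5·γ·B·N_γ·s_γ
     = 25 × 42.2 × 1.3 + 45.36 × 29.4 + 0.5 × 13.287 × 3.04 × 28.8 × 0.6
     = 1371.5 + 1333.6 + 348.98 = 3054.1 kPa.
q_all = q_ult / FS = 3054.1 / 2 = 1527 kPa.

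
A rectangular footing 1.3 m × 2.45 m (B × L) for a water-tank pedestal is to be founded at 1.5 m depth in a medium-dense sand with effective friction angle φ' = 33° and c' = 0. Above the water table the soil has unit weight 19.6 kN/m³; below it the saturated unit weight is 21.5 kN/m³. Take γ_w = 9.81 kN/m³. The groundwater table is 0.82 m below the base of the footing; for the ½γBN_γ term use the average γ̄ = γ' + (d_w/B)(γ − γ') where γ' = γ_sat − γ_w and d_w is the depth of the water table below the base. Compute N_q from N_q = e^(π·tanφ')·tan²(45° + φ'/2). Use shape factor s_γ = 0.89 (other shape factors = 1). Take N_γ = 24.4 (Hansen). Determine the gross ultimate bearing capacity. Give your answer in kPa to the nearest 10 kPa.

tan33° = 0.6494, so N_q = e^(π×0.6494)·tan²(61.5°) = 7.692 × 3.392 = 26.09.
Effective surcharge at the founding depth q = γ·D_f = 19.6 × 1.5 = 29.4 kPa.
With d_w = 0.82 m < B, γ̄ = 11.69 + (0.82/1.3) × (19.6 − 11.69) = 16.679 kN/m³.
q_ult = q·N_q + 0.5·γ·B·N_γ·s_γ
     = 29.4 × 26.092 + 0.5 × 16.679 × 1.3 × 24.4 × 0.89
     = 767.11 + 235.44 = 1002.5 kPa.

q_ult ≈ 1000 kPa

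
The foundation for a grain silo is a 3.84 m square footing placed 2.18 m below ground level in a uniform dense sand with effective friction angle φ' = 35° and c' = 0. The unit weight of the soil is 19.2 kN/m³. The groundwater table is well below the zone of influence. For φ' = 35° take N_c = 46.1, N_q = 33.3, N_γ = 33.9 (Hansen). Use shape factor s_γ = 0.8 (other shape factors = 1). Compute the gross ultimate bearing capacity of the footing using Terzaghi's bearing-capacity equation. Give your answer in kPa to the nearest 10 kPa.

Overburden at base level: q = 19.2 × 2.18 = 41.856 kPa.
Surcharge term q·N_q = 41.856 × 33.3 = 1393.8 kPa; self-weight term 0.5·γ·B·N_γ·s_γ = 0.5 × 19.2 × 3.84 × 33.9 × 0.8 = 999.75 kPa.
q_ult = 1393.8 + 999.75 = 2393.6 kPa.

q_ult ≈ 2390 kPa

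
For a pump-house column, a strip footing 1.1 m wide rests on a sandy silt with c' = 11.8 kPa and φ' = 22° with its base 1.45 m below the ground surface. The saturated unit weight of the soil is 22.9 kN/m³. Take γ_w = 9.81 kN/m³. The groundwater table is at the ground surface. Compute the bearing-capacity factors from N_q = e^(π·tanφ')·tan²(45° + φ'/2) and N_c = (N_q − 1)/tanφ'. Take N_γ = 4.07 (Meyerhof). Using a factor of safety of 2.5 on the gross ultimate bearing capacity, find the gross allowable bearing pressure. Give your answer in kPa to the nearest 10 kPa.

N_q = e^(π·tan22°)·tan²(56°) = 7.82; N_c = (N_q − 1)/tanφ' = 16.88.
γ' = 22.9 − 9.81 = 13.09 kN/m³ (submerged throughout). q = 13.09 × 1.45 = 18.98 kPa; the same γ' applies in the ½γBN_γ term.
c·N_c = 11.8 × 16.883 = 199.22 kPa
q·N_q = 18.98 × 7.8211 = 148.45 kPa
0.5·γ·B·N_γ = 0.5 × 13.09 × 1.1 × 4.07 = 29.302 kPa
q_ult = 199.22 + 148.45 + 29.302 = 376.97 kPa.
q_all = 376.97 / 2.5 = 150.79 kPa.

q_all ≈ 150 kPa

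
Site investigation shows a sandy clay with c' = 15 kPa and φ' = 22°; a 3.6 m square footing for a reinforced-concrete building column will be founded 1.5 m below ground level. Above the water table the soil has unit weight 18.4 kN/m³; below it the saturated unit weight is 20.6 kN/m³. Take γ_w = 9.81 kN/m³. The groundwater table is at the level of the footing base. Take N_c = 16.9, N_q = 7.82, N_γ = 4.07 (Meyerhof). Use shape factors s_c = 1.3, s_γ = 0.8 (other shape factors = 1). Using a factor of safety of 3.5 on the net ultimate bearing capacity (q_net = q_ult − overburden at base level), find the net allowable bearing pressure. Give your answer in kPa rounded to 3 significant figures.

q_all(net) ≈ 166 kPa

Overburden at base level: q = 18.4 × 1.5 = 27.6 kPa.
Below the base the soil is submerged, so the ½γBN_γ term uses γ' = 20.6 − 9.81 = 10.79 kN/m³.
Cohesion term c·N_c·s_c = 15 × 16.9 × 1.3 = 329.55 kPa; surcharge term q·N_q = 27.6 × 7.82 = 215.83 kPa; self-weight term 0.5·γ·B·N_γ·s_γ = 0.5 × 10.79 × 3.6 × 4.07 × 0.8 = 63.238 kPa.
q_ult = 329.55 + 215.83 + 63.238 = 608.62 kPa.
q_net = 608.62 − 27.6 = 581.02 kPa.
q_all(net) = 581.02 / 3.5 = 166.01 kPa.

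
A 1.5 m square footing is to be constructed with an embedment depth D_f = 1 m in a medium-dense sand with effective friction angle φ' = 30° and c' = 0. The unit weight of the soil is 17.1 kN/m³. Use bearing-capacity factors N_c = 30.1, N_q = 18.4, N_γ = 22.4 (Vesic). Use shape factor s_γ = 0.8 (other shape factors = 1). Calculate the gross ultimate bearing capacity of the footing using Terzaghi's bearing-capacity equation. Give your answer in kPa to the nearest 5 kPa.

Effective surcharge at the founding depth q = γ·D_f = 17.1 × 1 = 17.1 kPa.
q_ult = q·N_q + 0.5·γ·B·N_γ·s_γ
     = 17.1 × 18.4 + 0.5 × 17.1 × 1.5 × 22.4 × 0.8
     = 314.64 + 229.82 = 544.46 kPa.

q_ult ≈ 545 kPa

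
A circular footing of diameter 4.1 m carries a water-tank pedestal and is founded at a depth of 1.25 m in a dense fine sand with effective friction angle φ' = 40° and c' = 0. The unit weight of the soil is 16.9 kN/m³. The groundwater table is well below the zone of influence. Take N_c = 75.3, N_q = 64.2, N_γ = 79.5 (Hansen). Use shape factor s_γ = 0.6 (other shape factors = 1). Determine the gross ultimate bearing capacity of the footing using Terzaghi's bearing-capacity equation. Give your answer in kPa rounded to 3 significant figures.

q_ult ≈ 3010 kPa

q = γ·D_f = 16.9 × 1.25 = 21.125 kPa.
q·N_q = 21.125 × 64.2 = 1356.2 kPa
0.5·γ·B·N_γ·s_γ = 0.5 × 16.9 × 4.1 × 79.5 × 0.6 = 1652.6 kPa
q_ult = 1356.2 + 1652.6 = 3008.8 kPa.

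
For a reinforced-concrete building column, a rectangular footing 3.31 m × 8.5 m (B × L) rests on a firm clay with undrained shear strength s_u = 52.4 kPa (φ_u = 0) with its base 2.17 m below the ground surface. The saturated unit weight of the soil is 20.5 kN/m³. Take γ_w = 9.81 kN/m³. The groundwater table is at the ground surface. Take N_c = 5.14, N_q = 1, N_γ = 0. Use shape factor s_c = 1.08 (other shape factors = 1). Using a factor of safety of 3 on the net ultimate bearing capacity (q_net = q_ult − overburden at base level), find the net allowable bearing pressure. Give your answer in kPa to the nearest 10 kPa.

q_all(net) ≈ 100 kPa

With the water table at the surface the whole profile is submerged: γ' = 20.5 − 9.81 = 10.69 kN/m³, so q = γ'·D_f = 23.197 kPa.
q_ult = c·N_c·s_c + q·N_q
     = 52.4 × 5.14 × 1.08 + 23.197 × 1
     = 290.88 + 23.197 = 314.08 kPa.
q_net = 314.08 − 23.197 = 290.88 kPa.
q_all(net) = 290.88 / 3 = 96.961 kPa.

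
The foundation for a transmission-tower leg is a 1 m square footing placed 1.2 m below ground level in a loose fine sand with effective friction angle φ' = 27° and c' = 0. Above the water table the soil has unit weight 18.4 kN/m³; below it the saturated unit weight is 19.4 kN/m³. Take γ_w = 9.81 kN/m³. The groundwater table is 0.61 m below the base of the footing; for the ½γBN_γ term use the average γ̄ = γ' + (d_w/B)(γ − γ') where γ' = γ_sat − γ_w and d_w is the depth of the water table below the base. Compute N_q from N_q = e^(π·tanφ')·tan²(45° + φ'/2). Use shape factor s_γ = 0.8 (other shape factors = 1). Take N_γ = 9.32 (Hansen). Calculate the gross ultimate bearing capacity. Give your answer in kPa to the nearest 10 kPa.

tan27° = 0.5095, so N_q = e^(π×0.5095)·tan²(58.5°) = 4.957 × 2.663 = 13.2.
Effective surcharge at the founding depth q = γ·D_f = 18.4 × 1.2 = 22.08 kPa.
With d_w = 0.61 m < B, γ̄ = 9.59 + (0.61/1) × (18.4 − 9.59) = 14.964 kN/m³.
q_ult = q·N_q + 0.5·γ·B·N_γ·s_γ
     = 22.08 × 13.199 + 0.5 × 14.964 × 1 × 9.32 × 0.8
     = 291.44 + 55.786 = 347.22 kPa.

q_ult ≈ 350 kPa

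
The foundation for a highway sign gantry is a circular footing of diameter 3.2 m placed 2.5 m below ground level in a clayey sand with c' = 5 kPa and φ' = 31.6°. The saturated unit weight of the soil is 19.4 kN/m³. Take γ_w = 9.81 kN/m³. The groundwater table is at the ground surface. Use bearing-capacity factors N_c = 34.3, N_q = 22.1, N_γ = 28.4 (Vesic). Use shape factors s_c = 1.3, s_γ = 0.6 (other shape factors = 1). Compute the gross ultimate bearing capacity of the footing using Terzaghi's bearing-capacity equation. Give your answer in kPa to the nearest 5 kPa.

q_ult ≈ 1015 kPa

γ' = 19.4 − 9.81 = 9.59 kN/m³ (submerged throughout). q = 9.59 × 2.5 = 23.975 kPa; the same γ' applies in the ½γBN_γ term.
c·N_c·s_c = 5 × 34.3 × 1.3 = 222.95 kPa
q·N_q = 23.975 × 22.1 = 529.85 kPa
0.5·γ·B·N_γ·s_γ = 0.5 × 9.59 × 3.2 × 28.4 × 0.6 = 261.46 kPa
q_ult = 222.95 + 529.85 + 261.46 = 1014.3 kPa.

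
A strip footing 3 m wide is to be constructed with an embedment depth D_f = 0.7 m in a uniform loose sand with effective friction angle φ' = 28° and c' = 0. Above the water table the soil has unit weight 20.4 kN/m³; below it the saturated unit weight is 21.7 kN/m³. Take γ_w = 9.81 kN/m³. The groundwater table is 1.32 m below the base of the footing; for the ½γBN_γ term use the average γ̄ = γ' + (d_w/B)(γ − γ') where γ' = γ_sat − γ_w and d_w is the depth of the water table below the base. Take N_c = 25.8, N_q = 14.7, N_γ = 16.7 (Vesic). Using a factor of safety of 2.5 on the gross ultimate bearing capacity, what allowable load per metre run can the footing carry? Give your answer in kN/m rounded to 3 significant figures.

≈ 722 kN/m

q = γ·D_f = 20.4 × 0.7 = 14.28 kPa.
γ' = 11.89 kN/m³; averaging over the depth B below the base, γ̄ = γ' + (d_w/B)(γ − γ') = 15.634 kN/m³.
q·N_q = 14.28 × 14.7 = 209.92 kPa
0.5·γ·B·N_γ = 0.5 × 15.634 × 3 × 16.7 = 391.64 kPa
q_ult = 209.92 + 391.64 = 601.56 kPa.
Gross allowable pressure q_all = 601.56 / 2.5 = 240.62 kPa.
Allowable wall load = q_all × B = 240.62 × 3 = 721.87 kN per metre run.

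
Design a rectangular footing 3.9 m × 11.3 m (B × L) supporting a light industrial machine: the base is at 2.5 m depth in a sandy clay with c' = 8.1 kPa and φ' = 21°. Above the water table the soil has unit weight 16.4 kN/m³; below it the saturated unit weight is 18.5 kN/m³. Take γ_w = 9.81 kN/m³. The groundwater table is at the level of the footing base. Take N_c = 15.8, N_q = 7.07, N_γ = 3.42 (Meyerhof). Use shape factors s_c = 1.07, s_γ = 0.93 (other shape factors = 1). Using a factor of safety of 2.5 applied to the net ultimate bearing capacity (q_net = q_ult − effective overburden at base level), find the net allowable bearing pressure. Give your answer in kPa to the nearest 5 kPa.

q_all(net) ≈ 175 kPa

Overburden at base level: q = 16.4 × 2.5 = 41 kPa.
Below the base the soil is submerged, so the ½γBN_γ term uses γ' = 18.5 − 9.81 = 8.69 kN/m³.
Cohesion term c·N_c·s_c = 8.1 × 15.8 × 1.07 = 136.94 kPa; surcharge term q·N_q = 41 × 7.07 = 289.87 kPa; self-weight term 0.5·γ·B·N_γ·s_γ = 0.5 × 8.69 × 3.9 × 3.42 × 0.93 = 53.897 kPa.
q_ult = 136.94 + 289.87 + 53.897 = 480.71 kPa.
Net ultimate: q_net = 480.71 − 41 = 439.71 kPa.
q_all(net) = 439.71 / 2.5 = 175.88 kPa.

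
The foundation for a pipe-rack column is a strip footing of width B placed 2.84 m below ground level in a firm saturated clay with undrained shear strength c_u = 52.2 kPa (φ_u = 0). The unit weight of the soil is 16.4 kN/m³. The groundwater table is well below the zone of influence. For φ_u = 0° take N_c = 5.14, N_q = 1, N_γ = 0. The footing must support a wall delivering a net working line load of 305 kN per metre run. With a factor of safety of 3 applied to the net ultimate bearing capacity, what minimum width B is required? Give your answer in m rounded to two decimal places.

B = 3.41 m

Overburden at base level: q = 16.4 × 2.84 = 46.576 kPa.
Cohesion term c·N_c = 52.2 × 5.14 = 268.31 kPa; surcharge term q·N_q = 46.576 × 1 = 46.576 kPa.
q_ult = 268.31 + 46.576 = 314.88 kPa.
For φ = 0 the ½γBN_γ term vanishes, so q_ult is independent of B. q_net = 314.88 − 46.576 = 268.31 kPa; q_all(net) = 268.31/3 = 89.436 kPa.
Required width B = w / q_all(net) = 305 / 89.436 = 3.41 m.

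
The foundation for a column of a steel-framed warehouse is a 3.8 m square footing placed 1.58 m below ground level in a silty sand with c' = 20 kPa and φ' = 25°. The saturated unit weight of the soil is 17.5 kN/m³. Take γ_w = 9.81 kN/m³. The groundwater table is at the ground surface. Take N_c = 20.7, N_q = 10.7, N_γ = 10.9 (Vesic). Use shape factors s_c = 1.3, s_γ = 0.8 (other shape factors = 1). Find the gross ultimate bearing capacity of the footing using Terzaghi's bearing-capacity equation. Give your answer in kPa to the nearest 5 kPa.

γ' = 17.5 − 9.81 = 7.69 kN/m³ (submerged throughout). q = 7.69 × 1.58 = 12.15 kPa; the same γ' applies in the ½γBN_γ term.
c·N_c·s_c = 20 × 20.7 × 1.3 = 538.2 kPa
q·N_q = 12.15 × 10.7 = 130.01 kPa
0.5·γ·B·N_γ·s_γ = 0.5 × 7.69 × 3.8 × 10.9 × 0.8 = 127.41 kPa
q_ult = 538.2 + 130.01 + 127.41 = 795.62 kPa.

q_ult ≈ 795 kPa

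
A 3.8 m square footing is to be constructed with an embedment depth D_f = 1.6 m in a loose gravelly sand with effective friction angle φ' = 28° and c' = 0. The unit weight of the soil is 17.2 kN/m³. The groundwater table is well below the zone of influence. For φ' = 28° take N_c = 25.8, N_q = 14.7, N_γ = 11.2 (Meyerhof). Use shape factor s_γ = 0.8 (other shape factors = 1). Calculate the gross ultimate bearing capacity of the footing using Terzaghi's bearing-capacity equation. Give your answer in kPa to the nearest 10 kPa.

q = γ·D_f = 17.2 × 1.6 = 27.52 kPa.
q·N_q = 27.52 × 14.7 = 404.54 kPa
0.5·γ·B·N_γ·s_γ = 0.5 × 17.2 × 3.8 × 11.2 × 0.8 = 292.81 kPa
q_ult = 404.54 + 292.81 = 697.36 kPa.

q_ult ≈ 700 kPa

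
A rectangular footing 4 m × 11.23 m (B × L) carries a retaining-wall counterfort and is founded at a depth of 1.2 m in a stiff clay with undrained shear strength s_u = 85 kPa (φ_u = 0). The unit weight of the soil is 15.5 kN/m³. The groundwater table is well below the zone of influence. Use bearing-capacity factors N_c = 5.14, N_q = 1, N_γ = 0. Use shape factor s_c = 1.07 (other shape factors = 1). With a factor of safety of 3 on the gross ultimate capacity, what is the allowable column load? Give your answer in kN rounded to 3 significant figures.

P_all ≈ 7280 kN

q = γ·D_f = 15.5 × 1.2 = 18.6 kPa.
c·N_c·s_c = 85 × 5.14 × 1.07 = 467.48 kPa
q·N_q = 18.6 × 1 = 18.6 kPa
q_ult = 467.48 + 18.6 = 486.08 kPa.
Gross allowable pressure q_all = 486.08 / 3 = 162.03 kPa.
Footing area = 44.92 m², so allowable column load = 162.03 × 44.92 = 7278.3 kN.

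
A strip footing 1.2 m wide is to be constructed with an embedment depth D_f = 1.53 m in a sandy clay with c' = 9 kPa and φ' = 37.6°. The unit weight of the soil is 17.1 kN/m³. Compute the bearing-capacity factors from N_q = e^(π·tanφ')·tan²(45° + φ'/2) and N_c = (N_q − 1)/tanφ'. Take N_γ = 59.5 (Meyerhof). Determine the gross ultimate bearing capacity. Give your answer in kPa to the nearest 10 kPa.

tan37.6° = 0.7701, so N_q = e^(π×0.7701)·tan²(63.8°) = 11.239 × 4.13 = 46.42.
N_c = (46.42 − 1)/tan37.6° = 58.97.
q = γ·D_f = 17.1 × 1.53 = 26.163 kPa.
c·N_c = 9 × 58.975 = 530.77 kPa
q·N_q = 26.163 × 46.417 = 1214.4 kPa
0.5·γ·B·N_γ = 0.5 × 17.1 × 1.2 × 59.5 = 610.47 kPa
q_ult = 530.77 + 1214.4 + 610.47 = 2355.6 kPa.

q_ult ≈ 2360 kPa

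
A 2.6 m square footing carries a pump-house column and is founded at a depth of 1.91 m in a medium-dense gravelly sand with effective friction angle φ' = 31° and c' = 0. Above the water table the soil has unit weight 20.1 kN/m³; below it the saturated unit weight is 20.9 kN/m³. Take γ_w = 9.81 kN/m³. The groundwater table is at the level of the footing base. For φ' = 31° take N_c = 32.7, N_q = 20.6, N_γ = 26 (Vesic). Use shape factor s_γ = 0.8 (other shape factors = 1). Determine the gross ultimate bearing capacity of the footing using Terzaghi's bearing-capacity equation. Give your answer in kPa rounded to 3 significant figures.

Overburden at base level: q = 20.1 × 1.91 = 38.391 kPa.
Below the base the soil is submerged, so the ½γBN_γ term uses γ' = 20.9 − 9.81 = 11.09 kN/m³.
Surcharge term q·N_q = 38.391 × 20.6 = 790.85 kPa; self-weight term 0.5·γ·B·N_γ·s_γ = 0.5 × 11.09 × 2.6 × 26 × 0.8 = 299.87 kPa.
q_ult = 790.85 + 299.87 = 1090.7 kPa.

q_ult ≈ 1090 kPa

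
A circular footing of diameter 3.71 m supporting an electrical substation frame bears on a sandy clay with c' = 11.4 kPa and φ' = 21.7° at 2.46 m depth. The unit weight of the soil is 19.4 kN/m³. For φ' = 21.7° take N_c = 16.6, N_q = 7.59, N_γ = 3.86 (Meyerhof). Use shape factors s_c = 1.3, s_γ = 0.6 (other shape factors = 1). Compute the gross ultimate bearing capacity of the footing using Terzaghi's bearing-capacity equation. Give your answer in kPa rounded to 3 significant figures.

q_ult ≈ 692 kPa

q = γ·D_f = 19.4 × 2.46 = 47.724 kPa.
c·N_c·s_c = 11.4 × 16.6 × 1.3 = 246.01 kPa
q·N_q = 47.724 × 7.59 = 362.23 kPa
0.5·γ·B·N_γ·s_γ = 0.5 × 19.4 × 3.71 × 3.86 × 0.6 = 83.346 kPa
q_ult = 246.01 + 362.23 + 83.346 = 691.58 kPa.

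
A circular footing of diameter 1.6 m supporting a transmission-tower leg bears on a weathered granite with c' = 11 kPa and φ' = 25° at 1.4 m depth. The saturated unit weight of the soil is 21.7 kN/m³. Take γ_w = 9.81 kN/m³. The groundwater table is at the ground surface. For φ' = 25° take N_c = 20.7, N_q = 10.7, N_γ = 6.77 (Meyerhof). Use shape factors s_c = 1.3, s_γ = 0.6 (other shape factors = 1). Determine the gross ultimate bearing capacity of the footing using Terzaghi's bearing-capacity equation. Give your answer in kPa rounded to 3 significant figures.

With the water table at the surface the whole profile is submerged: γ' = 21.7 − 9.81 = 11.89 kN/m³, so q = γ'·D_f = 16.646 kPa; the same γ' applies in the ½γBN_γ term.
q_ult = c·N_c·s_c + q·N_q + 0.5·γ·B·N_γ·s_γ
     = 11 × 20.7 × 1.3 + 16.646 × 10.7 + 0.5 × 11.89 × 1.6 × 6.77 × 0.6
     = 296.01 + 178.11 + 38.638 = 512.76 kPa.

q_ult ≈ 513 kPa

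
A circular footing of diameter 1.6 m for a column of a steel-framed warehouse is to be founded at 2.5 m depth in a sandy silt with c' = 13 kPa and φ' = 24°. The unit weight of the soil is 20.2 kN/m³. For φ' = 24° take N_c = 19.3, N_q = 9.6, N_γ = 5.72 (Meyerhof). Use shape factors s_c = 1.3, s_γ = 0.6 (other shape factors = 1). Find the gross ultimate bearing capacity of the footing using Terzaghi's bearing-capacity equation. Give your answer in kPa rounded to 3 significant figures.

q_ult ≈ 866 kPa

Overburden at base level: q = 20.2 × 2.5 = 50.5 kPa.
Cohesion term c·N_c·s_c = 13 × 19.3 × 1.3 = 326.17 kPa; surcharge term q·N_q = 50.5 × 9.6 = 484.8 kPa; self-weight term 0.5·γ·B·N_γ·s_γ = 0.5 × 20.2 × 1.6 × 5.72 × 0.6 = 55.461 kPa.
q_ult = 326.17 + 484.8 + 55.461 = 866.43 kPa.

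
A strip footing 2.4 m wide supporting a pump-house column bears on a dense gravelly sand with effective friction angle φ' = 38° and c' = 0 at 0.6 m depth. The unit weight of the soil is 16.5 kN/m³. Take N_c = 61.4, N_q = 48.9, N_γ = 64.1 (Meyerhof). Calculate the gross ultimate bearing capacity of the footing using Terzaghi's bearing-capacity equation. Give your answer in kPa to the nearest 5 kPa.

q_ult ≈ 1755 kPa

q = γ·D_f = 16.5 × 0.6 = 9.9 kPa.
q·N_q = 9.9 × 48.9 = 484.11 kPa
0.5·γ·B·N_γ = 0.5 × 16.5 × 2.4 × 64.1 = 1269.2 kPa
q_ult = 484.11 + 1269.2 = 1753.3 kPa.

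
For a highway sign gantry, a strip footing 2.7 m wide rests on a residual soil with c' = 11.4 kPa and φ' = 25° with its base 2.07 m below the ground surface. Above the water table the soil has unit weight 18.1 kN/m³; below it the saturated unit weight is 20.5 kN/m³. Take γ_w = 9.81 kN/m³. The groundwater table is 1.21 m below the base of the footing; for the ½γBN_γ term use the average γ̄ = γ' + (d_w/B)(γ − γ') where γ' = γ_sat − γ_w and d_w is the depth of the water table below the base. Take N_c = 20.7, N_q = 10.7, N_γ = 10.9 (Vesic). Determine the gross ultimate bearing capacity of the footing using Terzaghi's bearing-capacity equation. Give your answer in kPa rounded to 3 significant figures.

Effective surcharge at the founding depth q = γ·D_f = 18.1 × 2.07 = 37.467 kPa.
With d_w = 1.21 m < B, γ̄ = 10.69 + (1.21/2.7) × (18.1 − 10.69) = 14.011 kN/m³.
q_ult = c·N_c + q·N_q + 0.5·γ·B·N_γ
     = 11.4 × 20.7 + 37.467 × 10.7 + 0.5 × 14.011 × 2.7 × 10.9
     = 235.98 + 400.9 + 206.17 = 843.05 kPa.

q_ult ≈ 843 kPa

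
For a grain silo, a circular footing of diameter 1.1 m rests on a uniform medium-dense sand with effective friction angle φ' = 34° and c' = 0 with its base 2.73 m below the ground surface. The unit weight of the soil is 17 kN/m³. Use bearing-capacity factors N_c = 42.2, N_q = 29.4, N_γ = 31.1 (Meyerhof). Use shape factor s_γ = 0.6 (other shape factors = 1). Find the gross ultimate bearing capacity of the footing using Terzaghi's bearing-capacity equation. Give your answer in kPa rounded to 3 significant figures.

Overburden at base level: q = 17 × 2.73 = 46.41 kPa.
Surcharge term q·N_q = 46.41 × 29.4 = 1364.5 kPa; self-weight term 0.5·γ·B·N_γ·s_γ = 0.5 × 17 × 1.1 × 31.1 × 0.6 = 174.47 kPa.
q_ult = 1364.5 + 174.47 = 1538.9 kPa.

q_ult ≈ 1540 kPa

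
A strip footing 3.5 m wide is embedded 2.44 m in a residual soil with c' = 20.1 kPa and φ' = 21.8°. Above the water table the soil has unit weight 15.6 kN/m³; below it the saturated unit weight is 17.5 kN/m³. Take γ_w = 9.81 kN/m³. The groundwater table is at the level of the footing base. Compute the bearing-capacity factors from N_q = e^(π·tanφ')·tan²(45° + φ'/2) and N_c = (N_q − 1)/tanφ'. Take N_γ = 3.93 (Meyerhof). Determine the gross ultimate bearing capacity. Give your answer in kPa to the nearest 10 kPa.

tan21.8° = 0.4, so N_q = e^(π×0.4)·tan²(55.9°) = 3.513 × 2.182 = 7.66.
N_c = (7.66 − 1)/tan21.8° = 16.66.
Overburden at base level: q = 15.6 × 2.44 = 38.064 kPa.
Below the base the soil is submerged, so the ½γBN_γ term uses γ' = 17.5 − 9.81 = 7.69 kN/m³.
Cohesion term c·N_c = 20.1 × 16.662 = 334.9 kPa; surcharge term q·N_q = 38.064 × 7.6642 = 291.73 kPa; self-weight term 0.5·γ·B·N_γ = 0.5 × 7.69 × 3.5 × 3.93 = 52.888 kPa.
q_ult = 334.9 + 291.73 + 52.888 = 679.52 kPa.

q_ult ≈ 680 kPa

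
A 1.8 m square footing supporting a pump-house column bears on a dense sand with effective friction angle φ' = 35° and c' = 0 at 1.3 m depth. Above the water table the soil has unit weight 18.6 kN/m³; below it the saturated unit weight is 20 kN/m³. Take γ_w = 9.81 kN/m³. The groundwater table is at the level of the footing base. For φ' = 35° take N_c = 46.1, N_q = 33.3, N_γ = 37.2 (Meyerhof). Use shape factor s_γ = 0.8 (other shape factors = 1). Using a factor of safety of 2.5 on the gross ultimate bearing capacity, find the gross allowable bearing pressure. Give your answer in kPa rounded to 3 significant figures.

q_all ≈ 431 kPa

Effective surcharge at the founding depth q = γ·D_f = 18.6 × 1.3 = 24.18 kPa.
The water table coincides with the base, so in the self-weight term γ → γ' = 10.19 kN/m³.
q_ult = q·N_q + 0.5·γ·B·N_γ·s_γ
     = 24.18 × 33.3 + 0.5 × 10.19 × 1.8 × 37.2 × 0.8
     = 805.19 + 272.93 = 1078.1 kPa.
q_all = 1078.1 / 2.5 = 431.25 kPa.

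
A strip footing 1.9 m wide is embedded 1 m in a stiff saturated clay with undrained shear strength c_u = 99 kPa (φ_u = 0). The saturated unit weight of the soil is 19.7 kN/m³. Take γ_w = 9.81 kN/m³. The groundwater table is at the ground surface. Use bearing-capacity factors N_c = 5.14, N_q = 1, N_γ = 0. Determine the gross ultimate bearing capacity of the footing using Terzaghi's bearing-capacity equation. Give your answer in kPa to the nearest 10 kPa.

q_ult ≈ 520 kPa

γ' = 19.7 − 9.81 = 9.89 kN/m³ (submerged throughout). q = 9.89 × 1 = 9.89 kPa.
c·N_c = 99 × 5.14 = 508.86 kPa
q·N_q = 9.89 × 1 = 9.89 kPa
q_ult = 508.86 + 9.89 = 518.75 kPa.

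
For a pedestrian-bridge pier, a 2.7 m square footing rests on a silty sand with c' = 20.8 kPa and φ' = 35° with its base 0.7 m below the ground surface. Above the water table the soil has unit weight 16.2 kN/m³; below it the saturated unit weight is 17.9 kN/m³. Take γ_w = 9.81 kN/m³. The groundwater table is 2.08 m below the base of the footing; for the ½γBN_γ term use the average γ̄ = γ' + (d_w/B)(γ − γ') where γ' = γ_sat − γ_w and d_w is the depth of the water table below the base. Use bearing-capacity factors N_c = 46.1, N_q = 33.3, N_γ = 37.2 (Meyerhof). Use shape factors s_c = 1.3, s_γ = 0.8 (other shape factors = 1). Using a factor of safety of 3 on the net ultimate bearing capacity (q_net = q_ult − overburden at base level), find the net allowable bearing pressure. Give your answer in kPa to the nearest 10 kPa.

Overburden at base level: q = 16.2 × 0.7 = 11.34 kPa.
The water table is 2.08 m below the base (< B = 2.7 m), so the ½γBN_γ term uses γ̄ = γ' + (d_w/B)(γ − γ') = 8.09 + (2.08/2.7)(16.2 − 8.09) = 14.338 kN/m³.
Cohesion term c·N_c·s_c = 20.8 × 46.1 × 1.3 = 1246.5 kPa; surcharge term q·N_q = 11.34 × 33.3 = 377.62 kPa; self-weight term 0.5·γ·B·N_γ·s_γ = 0.5 × 14.338 × 2.7 × 37.2 × 0.8 = 576.03 kPa.
q_ult = 1246.5 + 377.62 + 576.03 = 2200.2 kPa.
q_net = 2200.2 − 11.34 = 2188.9 kPa.
q_all(net) = 2188.9 / 3 = 729.62 kPa.

q_all(net) ≈ 730 kPa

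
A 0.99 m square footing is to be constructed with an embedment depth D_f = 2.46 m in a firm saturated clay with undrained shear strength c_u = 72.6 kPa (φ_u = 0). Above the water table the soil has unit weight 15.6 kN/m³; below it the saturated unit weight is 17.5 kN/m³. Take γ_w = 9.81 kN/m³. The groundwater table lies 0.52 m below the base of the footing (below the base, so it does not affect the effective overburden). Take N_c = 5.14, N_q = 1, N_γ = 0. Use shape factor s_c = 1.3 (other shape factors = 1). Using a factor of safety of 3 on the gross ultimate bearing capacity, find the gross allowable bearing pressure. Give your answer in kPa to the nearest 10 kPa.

q_all ≈ 170 kPa

Effective surcharge at the founding depth q = γ·D_f = 15.6 × 2.46 = 38.376 kPa.
q_ult = c·N_c·s_c + q·N_q
     = 72.6 × 5.14 × 1.3 + 38.376 × 1
     = 485.11 + 38.376 = 523.49 kPa.
q_all = 523.49 / 3 = 174.5 kPa.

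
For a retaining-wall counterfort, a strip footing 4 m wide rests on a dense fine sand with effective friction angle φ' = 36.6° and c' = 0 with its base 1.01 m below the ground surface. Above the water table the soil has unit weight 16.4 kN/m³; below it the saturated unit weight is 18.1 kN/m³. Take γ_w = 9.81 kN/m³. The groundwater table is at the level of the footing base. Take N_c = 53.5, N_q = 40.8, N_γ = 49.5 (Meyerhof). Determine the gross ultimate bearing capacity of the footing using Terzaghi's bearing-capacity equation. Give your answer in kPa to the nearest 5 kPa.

q_ult ≈ 1495 kPa

q = γ·D_f = 16.4 × 1.01 = 16.564 kPa.
For the ½γBN_γ term take γ' = 18.1 − 9.81 = 8.29 kN/m³ (soil below base is submerged).
q·N_q = 16.564 × 40.8 = 675.81 kPa
0.5·γ·B·N_γ = 0.5 × 8.29 × 4 × 49.5 = 820.71 kPa
q_ult = 675.81 + 820.71 = 1496.5 kPa.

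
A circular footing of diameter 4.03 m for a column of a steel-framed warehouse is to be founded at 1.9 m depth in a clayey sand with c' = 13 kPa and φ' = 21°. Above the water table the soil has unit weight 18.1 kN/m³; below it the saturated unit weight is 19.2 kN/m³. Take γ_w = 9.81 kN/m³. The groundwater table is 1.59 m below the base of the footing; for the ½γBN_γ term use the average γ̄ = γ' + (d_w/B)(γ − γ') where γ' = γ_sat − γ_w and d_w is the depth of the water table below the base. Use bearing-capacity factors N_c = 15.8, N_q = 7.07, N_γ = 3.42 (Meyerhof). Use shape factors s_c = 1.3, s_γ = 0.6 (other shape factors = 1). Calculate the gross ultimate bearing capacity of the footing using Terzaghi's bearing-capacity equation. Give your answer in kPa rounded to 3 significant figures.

q = γ·D_f = 18.1 × 1.9 = 34.39 kPa.
γ' = 9.39 kN/m³; averaging over the depth B below the base, γ̄ = γ' + (d_w/B)(γ − γ') = 12.826 kN/m³.
c·N_c·s_c = 13 × 15.8 × 1.3 = 267.02 kPa
q·N_q = 34.39 × 7.07 = 243.14 kPa
0.5·γ·B·N_γ·s_γ = 0.5 × 12.826 × 4.03 × 3.42 × 0.6 = 53.035 kPa
q_ult = 267.02 + 243.14 + 53.035 = 563.19 kPa.

q_ult ≈ 563 kPa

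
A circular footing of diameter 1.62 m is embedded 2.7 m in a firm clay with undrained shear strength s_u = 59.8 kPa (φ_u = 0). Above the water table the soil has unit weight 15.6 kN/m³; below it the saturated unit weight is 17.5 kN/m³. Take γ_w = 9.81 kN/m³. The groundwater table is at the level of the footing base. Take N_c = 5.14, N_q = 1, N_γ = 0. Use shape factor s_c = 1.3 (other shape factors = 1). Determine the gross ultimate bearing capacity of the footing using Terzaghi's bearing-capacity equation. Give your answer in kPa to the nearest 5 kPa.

q_ult ≈ 440 kPa

Overburden at base level: q = 15.6 × 2.7 = 42.12 kPa.
Cohesion term c·N_c·s_c = 59.8 × 5.14 × 1.3 = 399.58 kPa; surcharge term q·N_q = 42.12 × 1 = 42.12 kPa.
q_ult = 399.58 + 42.12 = 441.7 kPa.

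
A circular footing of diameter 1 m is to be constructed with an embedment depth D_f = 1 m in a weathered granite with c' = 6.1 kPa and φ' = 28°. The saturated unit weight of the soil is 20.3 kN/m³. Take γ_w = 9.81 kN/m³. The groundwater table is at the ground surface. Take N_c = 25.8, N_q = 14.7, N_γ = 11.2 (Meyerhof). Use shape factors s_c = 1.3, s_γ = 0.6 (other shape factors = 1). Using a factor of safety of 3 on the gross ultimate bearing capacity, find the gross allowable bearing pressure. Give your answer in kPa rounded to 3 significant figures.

q_all ≈ 131 kPa

With the water table at the surface the whole profile is submerged: γ' = 20.3 − 9.81 = 10.49 kN/m³, so q = γ'·D_f = 10.49 kPa; the same γ' applies in the ½γBN_γ term.
q_ult = c·N_c·s_c + q·N_q + 0.5·γ·B·N_γ·s_γ
     = 6.1 × 25.8 × 1.3 + 10.49 × 14.7 + 0.5 × 10.49 × 1 × 11.2 × 0.6
     = 204.59 + 154.2 + 35.246 = 394.04 kPa.
q_all = 394.04 / 3 = 131.35 kPa.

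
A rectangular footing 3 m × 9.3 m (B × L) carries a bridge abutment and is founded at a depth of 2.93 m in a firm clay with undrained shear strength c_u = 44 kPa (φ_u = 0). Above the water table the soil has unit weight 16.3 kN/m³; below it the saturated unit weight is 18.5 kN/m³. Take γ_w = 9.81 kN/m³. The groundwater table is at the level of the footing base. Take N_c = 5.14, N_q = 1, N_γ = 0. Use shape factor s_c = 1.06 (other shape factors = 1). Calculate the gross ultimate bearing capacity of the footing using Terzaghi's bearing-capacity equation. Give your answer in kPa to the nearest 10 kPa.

Effective surcharge at the founding depth q = γ·D_f = 16.3 × 2.93 = 47.759 kPa.
q_ult = c·N_c·s_c + q·N_q
     = 44 × 5.14 × 1.06 + 47.759 × 1
     = 239.73 + 47.759 = 287.49 kPa.

q_ult ≈ 290 kPa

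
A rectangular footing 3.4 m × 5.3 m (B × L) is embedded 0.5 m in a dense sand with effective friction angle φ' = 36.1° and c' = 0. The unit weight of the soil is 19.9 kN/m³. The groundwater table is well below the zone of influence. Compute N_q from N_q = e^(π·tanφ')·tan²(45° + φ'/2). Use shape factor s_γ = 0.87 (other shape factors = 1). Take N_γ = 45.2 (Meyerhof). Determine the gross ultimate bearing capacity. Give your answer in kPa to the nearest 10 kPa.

q_ult ≈ 1710 kPa

tan36.1° = 0.7292, so N_q = e^(π×0.7292)·tan²(63.05°) = 9.884 × 3.869 = 38.24.
Overburden at base level: q = 19.9 × 0.5 = 9.95 kPa.
Surcharge term q·N_q = 9.95 × 38.235 = 380.44 kPa; self-weight term 0.5·γ·B·N_γ·s_γ = 0.5 × 19.9 × 3.4 × 45.2 × 0.87 = 1330.3 kPa.
q_ult = 380.44 + 1330.3 = 1710.8 kPa.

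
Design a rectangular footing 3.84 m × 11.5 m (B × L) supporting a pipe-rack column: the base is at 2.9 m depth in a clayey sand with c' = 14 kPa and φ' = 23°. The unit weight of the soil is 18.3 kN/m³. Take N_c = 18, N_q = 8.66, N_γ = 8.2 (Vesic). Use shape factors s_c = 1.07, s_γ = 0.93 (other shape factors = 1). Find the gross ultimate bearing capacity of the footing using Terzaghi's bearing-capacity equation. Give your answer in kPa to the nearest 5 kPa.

q_ult ≈ 995 kPa

Effective surcharge at the founding depth q = γ·D_f = 18.3 × 2.9 = 53.07 kPa.
q_ult = c·N_c·s_c + q·N_q + 0.5·γ·B·N_γ·s_γ
     = 14 × 18 × 1.07 + 53.07 × 8.66 + 0.5 × 18.3 × 3.84 × 8.2 × 0.93
     = 269.64 + 459.59 + 267.95 = 997.17 kPa.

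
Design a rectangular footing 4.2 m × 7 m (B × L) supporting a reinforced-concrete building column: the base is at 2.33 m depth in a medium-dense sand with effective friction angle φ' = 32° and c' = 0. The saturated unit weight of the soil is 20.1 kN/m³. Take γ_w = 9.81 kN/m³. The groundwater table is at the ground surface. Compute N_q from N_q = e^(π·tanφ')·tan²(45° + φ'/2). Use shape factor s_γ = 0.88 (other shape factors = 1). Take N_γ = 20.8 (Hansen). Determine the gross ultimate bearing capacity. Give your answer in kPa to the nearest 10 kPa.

tan32° = 0.6249, so N_q = e^(π×0.6249)·tan²(61°) = 7.121 × 3.255 = 23.18.
Water table at ground surface, so effective unit weight γ' = 20.1 − 9.81 = 10.29 kN/m³ is used throughout; overburden q = 10.29 × 2.33 = 23.976 kPa; the same γ' applies in the ½γBN_γ term.
Surcharge term q·N_q = 23.976 × 23.177 = 555.68 kPa; self-weight term 0.5·γ·B·N_γ·s_γ = 0.5 × 10.29 × 4.2 × 20.8 × 0.88 = 395.53 kPa.
q_ult = 555.68 + 395.53 = 951.21 kPa.

q_ult ≈ 950 kPa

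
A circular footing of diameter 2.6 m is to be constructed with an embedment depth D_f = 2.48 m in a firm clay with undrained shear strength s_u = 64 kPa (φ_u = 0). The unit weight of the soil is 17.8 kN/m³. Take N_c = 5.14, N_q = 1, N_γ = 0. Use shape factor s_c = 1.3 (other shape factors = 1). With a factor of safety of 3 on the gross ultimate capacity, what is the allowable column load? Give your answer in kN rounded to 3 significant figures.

Overburden at base level: q = 17.8 × 2.48 = 44.144 kPa.
Cohesion term c·N_c·s_c = 64 × 5.14 × 1.3 = 427.65 kPa; surcharge term q·N_q = 44.144 × 1 = 44.144 kPa.
q_ult = 427.65 + 44.144 = 471.79 kPa.
Gross allowable pressure q_all = 471.79 / 3 = 157.26 kPa.
Footing area = 5.3093 m², so allowable column load = 157.26 × 5.3093 = 834.96 kN.

P_all ≈ 835 kN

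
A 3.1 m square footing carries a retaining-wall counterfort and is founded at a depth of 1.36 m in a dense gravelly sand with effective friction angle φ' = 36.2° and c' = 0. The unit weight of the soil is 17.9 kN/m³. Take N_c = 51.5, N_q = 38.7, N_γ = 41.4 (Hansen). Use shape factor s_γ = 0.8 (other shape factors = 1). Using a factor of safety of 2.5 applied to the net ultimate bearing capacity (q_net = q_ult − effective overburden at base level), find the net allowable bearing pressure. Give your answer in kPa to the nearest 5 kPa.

q = γ·D_f = 17.9 × 1.36 = 24.344 kPa.
q·N_q = 24.344 × 38.7 = 942.11 kPa
0.5·γ·B·N_γ·s_γ = 0.5 × 17.9 × 3.1 × 41.4 × 0.8 = 918.91 kPa
q_ult = 942.11 + 918.91 = 1861 kPa.
Net ultimate: q_net = 1861 − 24.344 = 1836.7 kPa.
q_all(net) = 1836.7 / 2.5 = 734.67 kPa.

q_all(net) ≈ 735 kPa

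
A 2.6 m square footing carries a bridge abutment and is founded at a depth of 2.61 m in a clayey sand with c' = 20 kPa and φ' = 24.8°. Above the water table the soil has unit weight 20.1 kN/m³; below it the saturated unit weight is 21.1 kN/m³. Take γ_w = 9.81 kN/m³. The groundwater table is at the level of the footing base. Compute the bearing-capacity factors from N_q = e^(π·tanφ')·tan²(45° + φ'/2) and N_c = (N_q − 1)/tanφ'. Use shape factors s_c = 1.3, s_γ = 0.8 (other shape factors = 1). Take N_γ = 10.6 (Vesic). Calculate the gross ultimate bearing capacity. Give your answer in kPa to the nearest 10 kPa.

tan24.8° = 0.4621, so N_q = e^(π×0.4621)·tan²(57.4°) = 4.27 × 2.445 = 10.44.
N_c = (10.44 − 1)/tan24.8° = 20.43.
Effective surcharge at the founding depth q = γ·D_f = 20.1 × 2.61 = 52.461 kPa.
The water table coincides with the base, so in the self-weight term γ → γ' = 11.29 kN/m³.
q_ult = c·N_c·s_c + q·N_q + 0.5·γ·B·N_γ·s_γ
     = 20 × 20.431 × 1.3 + 52.461 × 10.44 + 0.5 × 11.29 × 2.6 × 10.6 × 0.8
     = 531.2 + 547.71 + 124.46 = 1203.4 kPa.

q_ult ≈ 1200 kPa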